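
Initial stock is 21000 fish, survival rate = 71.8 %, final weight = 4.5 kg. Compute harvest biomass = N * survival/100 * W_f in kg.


Survivors = 21000 * 71.8/100 = 15078 fish
Harvest biomass = survivors * W_f = 15078 * 4.5 = 67851 kg

67851 kg


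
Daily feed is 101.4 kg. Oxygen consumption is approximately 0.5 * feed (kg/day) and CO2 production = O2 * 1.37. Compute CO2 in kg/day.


O2 = 101.4 * 0.5 = 50.7
CO2 = 50.7 * 1.37 = 69.459

69.459 kg/day


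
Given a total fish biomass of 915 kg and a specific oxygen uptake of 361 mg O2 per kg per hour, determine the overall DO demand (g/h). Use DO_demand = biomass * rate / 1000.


Total O2 consumption (mg/h) = 915 kg * 361 mg/(kg*h) = 330315 mg/h
Convert to g/h: 330315 / 1000 = 330.315 g/h

330.315 g/h


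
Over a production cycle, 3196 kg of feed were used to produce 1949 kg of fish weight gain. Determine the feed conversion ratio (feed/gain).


FCR = feed consumed / weight gained
FCR = 3196 kg / 1949 kg = 1.63982

1.63982


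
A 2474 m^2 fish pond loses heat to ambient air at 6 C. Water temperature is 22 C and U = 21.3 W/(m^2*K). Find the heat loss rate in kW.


Temperature difference dT = 22 - 6 = 16 K
Heat loss (W) = U * A * dT = 21.3 * 2474 * 16 = 843139.2 W
Convert to kW: 843139.2 / 1000 = 843.1392 kW

843.1392 kW


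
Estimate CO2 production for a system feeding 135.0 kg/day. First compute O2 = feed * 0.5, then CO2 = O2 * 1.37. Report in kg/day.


O2 = 135.0 * 0.5 = 67.5
CO2 = 67.5 * 1.37 = 92.475

92.475 kg/day


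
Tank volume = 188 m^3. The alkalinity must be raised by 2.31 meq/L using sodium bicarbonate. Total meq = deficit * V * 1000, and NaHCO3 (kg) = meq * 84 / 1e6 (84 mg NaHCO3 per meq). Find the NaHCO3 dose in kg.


Tank volume in L = 188 m^3 * 1000 = 188000 L
Total meq required = 2.31 meq/L * 188000 L = 434280 meq
NaHCO3 mass = 434280 meq * 84 mg/meq / 1e6 = 36.4795 kg

36.4795 kg


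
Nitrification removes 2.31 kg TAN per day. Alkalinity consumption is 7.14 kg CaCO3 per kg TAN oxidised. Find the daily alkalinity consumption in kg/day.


Alkalinity factor: 7.14 kg CaCO3 consumed per kg TAN nitrified
alk = 2.31 kg TAN * 7.14 = 16.4934 kg CaCO3/day

16.4934 kg CaCO3/day


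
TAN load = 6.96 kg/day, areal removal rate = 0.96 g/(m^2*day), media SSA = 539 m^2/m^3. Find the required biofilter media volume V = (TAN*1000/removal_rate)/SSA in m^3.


A = 6.96*1000 / 0.96 = 7250 m^2
V = 7250 / 539 = 13.4508

13.4508 m^3


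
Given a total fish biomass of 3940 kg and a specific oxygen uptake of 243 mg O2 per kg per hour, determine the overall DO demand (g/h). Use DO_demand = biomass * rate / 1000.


Total O2 consumption (mg/h) = 3940 kg * 243 mg/(kg*h) = 957420 mg/h
Convert to g/h: 957420 / 1000 = 957.42 g/h

957.42 g/h


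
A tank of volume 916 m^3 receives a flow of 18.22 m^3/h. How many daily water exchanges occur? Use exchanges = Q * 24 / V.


Daily flow volume = 18.22 m^3/h * 24 h = 437.28 m^3/day
Exchanges = daily flow / tank volume = 437.28 / 916 = 0.47738 exchanges/day

0.47738 exchanges/day


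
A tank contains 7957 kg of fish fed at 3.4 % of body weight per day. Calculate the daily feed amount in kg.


Feeding rate fraction = 3.4% / 100 = 0.034
Daily feed = 7957 kg * 0.034 = 270.538 kg/day

270.538 kg/day


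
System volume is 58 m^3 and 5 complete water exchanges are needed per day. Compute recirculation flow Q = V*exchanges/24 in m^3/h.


Daily recirculation volume = 58 m^3 * 5 = 290 m^3/day
Flow rate Q = daily volume / 24 h = 290 / 24 = 12.0833 m^3/h

12.0833 m^3/h


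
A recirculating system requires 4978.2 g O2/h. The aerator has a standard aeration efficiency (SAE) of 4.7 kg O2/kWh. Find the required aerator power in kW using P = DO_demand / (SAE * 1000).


SAE in g O2/kWh = 4.7 * 1000 = 4700 g/kWh
P = DO_demand / SAE_g = 4978.2 / 4700 = 1.05919 kW

1.05919 kW


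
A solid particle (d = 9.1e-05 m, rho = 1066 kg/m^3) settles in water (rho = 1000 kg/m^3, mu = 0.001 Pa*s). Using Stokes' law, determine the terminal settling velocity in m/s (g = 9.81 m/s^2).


Density difference: rho_p - rho_f = 1066 - 1000 = 66 kg/m^3
d^2 = (9.1e-05)^2 = 8.281e-09 m^2
Numerator = (rho_p - rho_f) * g * d^2 = 66 * 9.81 * 8.281e-09 = 5.3616163e-06
Denominator = 18 * mu = 18 * 0.001 = 0.018
v_s = 5.3616163e-06 / 0.018 = 2.97868e-04 m/s
Check: Re = rho_f * v_s * d / mu = 1000 * 2.97868e-04 * 9.1e-05 / 0.001 = 0.0271 < 1, so Stokes' law applies.

2.97868e-04 m/s


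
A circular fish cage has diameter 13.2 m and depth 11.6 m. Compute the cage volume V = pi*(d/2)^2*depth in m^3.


r = d/2 = 13.2/2 = 6.6 m
Base area = pi*r^2 = pi*6.6^2 = 136.84778 m^2
Volume = 136.84778 * 11.6 = 1587.43 m^3

1587.43 m^3


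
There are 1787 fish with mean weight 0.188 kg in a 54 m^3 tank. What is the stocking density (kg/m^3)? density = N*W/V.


Total biomass = 1787 fish * 0.188 kg = 335.956 kg
Density = total biomass / volume = 335.956 / 54 = 6.22141 kg/m^3

6.22141 kg/m^3


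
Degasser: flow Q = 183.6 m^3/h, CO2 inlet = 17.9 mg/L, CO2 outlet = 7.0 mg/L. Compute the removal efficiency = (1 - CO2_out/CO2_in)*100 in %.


CO2_out / CO2_in = 7.0 / 17.9 = 0.39106145
Fraction remaining = 0.39106145
efficiency = (1 - 0.39106145) * 100 = 60.8939 %

60.8939 %


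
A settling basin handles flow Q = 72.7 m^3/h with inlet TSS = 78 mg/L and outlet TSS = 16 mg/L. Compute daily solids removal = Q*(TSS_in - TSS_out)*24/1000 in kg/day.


Concentration drop: TSS_in - TSS_out = 78 - 16 = 62 mg/L
Hourly solids removed = Q * dTSS = 72.7 m^3/h * 62 mg/L = 4507.4 g/h  (m^3/h * mg/L = g/h)
Daily solids removed = 4507.4 * 24 = 108177.6 g/day
Convert g to kg: 108177.6 / 1000 = 108.1776 kg/day

108.1776 kg/day


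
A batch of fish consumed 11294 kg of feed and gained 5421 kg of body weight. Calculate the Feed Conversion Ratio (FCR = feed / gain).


FCR = feed consumed / weight gained
FCR = 11294 kg / 5421 kg = 2.08338

2.08338


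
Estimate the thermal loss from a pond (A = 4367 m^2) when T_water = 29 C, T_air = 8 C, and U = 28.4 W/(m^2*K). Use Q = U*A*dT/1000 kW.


Temperature difference dT = 29 - 8 = 21 K
Heat loss (W) = U * A * dT = 28.4 * 4367 * 21 = 2604478.8 W
Convert to kW: 2604478.8 / 1000 = 2604.4788 kW

2604.4788 kW


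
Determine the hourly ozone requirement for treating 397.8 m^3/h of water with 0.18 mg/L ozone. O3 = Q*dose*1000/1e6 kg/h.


O3 demand (mg/h) = Q * dose * 1000 = 397.8 * 0.18 * 1000 = 71604 mg/h
Convert mg to kg: 71604 / 1e6 = 0.071604 kg/h

0.071604 kg/h


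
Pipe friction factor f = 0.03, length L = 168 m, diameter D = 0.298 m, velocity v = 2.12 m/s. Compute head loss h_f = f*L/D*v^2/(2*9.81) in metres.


v^2 = 2.12^2 = 4.4944 m^2/s^2
L/D = 168/0.298 = 563.75839
h_f = f*(L/D)*v^2/(2g) = 0.03 * 563.75839 * 4.4944 / 19.62 = 3.87424 m

3.87424 m


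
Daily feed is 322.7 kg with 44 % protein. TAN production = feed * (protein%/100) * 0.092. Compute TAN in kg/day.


Protein in feed = 322.7 * 44/100 = 141.988 kg/day
TAN = protein * 0.092 = 141.988 * 0.092 = 13.062896 kg/day

13.062896 kg/day


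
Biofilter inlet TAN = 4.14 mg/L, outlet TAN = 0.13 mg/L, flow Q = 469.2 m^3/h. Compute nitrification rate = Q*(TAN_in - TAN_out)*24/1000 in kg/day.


Concentration drop: TAN_in - TAN_out = 4.14 - 0.13 = 4.01 mg/L
Hourly TAN removed = Q * dTAN = 469.2 m^3/h * 4.01 mg/L = 1881.492 g/h  (m^3/h * mg/L = g/h)
Daily TAN removed = 1881.492 * 24 = 45155.808 g/day
Convert to kg/day: 45155.808 / 1000 = 45.155808 kg/day

45.155808 kg/day


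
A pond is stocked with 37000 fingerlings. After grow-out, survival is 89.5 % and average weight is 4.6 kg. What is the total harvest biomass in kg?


Survivors = 37000 * 89.5/100 = 33115 fish
Harvest biomass = survivors * W_f = 33115 * 4.6 = 152329 kg

152329 kg


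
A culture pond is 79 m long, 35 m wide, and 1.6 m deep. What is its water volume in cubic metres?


Base area = L * W = 79 * 35 = 2765 m^2
Volume = area * depth = 2765 * 1.6 = 4424 m^3

4424 m^3


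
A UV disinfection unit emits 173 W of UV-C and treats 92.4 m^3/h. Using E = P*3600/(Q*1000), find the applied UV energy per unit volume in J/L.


Energy delivered per hour = 173 W * 3600 s = 622800 J/h
Volume treated per hour = 92.4 m^3/h * 1000 = 92400 L/h
dose = 622800 / 92400 = 6.74026 J/L

6.74026 J/L


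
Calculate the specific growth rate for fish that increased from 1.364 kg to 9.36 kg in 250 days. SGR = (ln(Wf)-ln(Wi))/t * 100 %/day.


ln(W_f) = ln(9.36) = 2.2364453
ln(W_i) = ln(1.364) = 0.31042156
ln(W_f) - ln(W_i) = 2.2364453 - 0.31042156 = 1.9260237
SGR = 1.9260237 / 250 * 100 = 0.770409 %/day

0.770409 %/day


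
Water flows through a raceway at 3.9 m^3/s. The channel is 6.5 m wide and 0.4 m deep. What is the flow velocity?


Cross-sectional area = W * d = 6.5 * 0.4 = 2.6 m^2
Velocity = Q / A = 3.9 / 2.6 = 1.5 m/s

1.5 m/s


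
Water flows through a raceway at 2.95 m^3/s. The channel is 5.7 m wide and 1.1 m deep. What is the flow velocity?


Cross-sectional area = W * d = 5.7 * 1.1 = 6.27 m^2
Velocity = Q / A = 2.95 / 6.27 = 0.470494 m/s

0.470494 m/s


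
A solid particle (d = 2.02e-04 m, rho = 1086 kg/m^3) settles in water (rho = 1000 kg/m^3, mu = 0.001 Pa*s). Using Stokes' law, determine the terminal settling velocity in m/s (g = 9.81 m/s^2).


Density difference: rho_p - rho_f = 1086 - 1000 = 86 kg/m^3
d^2 = (2.02e-04)^2 = 4.0804e-08 m^2
Numerator = (rho_p - rho_f) * g * d^2 = 86 * 9.81 * 4.0804e-08 = 3.4424703e-05
Denominator = 18 * mu = 18 * 0.001 = 0.018
v_s = 3.4424703e-05 / 0.018 = 0.00191248 m/s
Check: Re = rho_f * v_s * d / mu = 1000 * 0.00191248 * 2.02e-04 / 0.001 = 0.386 < 1, so Stokes' law applies.

0.00191248 m/s


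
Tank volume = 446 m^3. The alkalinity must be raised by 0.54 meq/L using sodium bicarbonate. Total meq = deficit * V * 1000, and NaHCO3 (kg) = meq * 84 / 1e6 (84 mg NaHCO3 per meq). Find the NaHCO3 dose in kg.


Tank volume in L = 446 m^3 * 1000 = 446000 L
Total meq required = 0.54 meq/L * 446000 L = 240840 meq
NaHCO3 mass = 240840 meq * 84 mg/meq / 1e6 = 20.2306 kg

20.2306 kg


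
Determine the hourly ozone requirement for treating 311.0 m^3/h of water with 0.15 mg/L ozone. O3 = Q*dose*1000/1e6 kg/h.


O3 demand (mg/h) = Q * dose * 1000 = 311.0 * 0.15 * 1000 = 46650 mg/h
Convert mg to kg: 46650 / 1e6 = 0.04665 kg/h

0.04665 kg/h


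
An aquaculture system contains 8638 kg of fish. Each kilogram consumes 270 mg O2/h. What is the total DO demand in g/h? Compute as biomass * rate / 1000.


Total O2 consumption (mg/h) = 8638 kg * 270 mg/(kg*h) = 2332260 mg/h
Convert to g/h: 2332260 / 1000 = 2332.26 g/h

2332.26 g/h


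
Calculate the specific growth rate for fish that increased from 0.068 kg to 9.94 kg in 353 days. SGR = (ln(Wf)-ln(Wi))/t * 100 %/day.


ln(W_f) = ln(9.94) = 2.296567
ln(W_i) = ln(0.068) = -2.6882476
ln(W_f) - ln(W_i) = 2.296567 - -2.6882476 = 4.9848146
SGR = 4.9848146 / 353 * 100 = 1.41213 %/day

1.41213 %/day


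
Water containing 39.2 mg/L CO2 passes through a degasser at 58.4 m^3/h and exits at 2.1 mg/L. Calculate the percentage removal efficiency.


CO2_out / CO2_in = 2.1 / 39.2 = 0.053571429
Fraction remaining = 0.053571429
efficiency = (1 - 0.053571429) * 100 = 94.6429 %

94.6429 %


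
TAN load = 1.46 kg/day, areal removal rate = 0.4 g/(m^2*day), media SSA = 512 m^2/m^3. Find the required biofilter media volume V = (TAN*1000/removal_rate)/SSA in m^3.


A = 1.46*1000 / 0.4 = 3650 m^2
V = 3650 / 512 = 7.12891

7.12891 m^3


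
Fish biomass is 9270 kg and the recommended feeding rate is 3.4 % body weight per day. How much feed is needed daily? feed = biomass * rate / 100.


Feeding rate fraction = 3.4% / 100 = 0.034
Daily feed = 9270 kg * 0.034 = 315.18 kg/day

315.18 kg/day


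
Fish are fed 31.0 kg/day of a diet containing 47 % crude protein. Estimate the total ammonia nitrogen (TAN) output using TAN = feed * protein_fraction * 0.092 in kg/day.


Protein in feed = 31.0 * 47/100 = 14.57 kg/day
TAN = protein * 0.092 = 14.57 * 0.092 = 1.34044 kg/day

1.34044 kg/day


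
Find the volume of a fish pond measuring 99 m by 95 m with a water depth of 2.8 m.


Base area = L * W = 99 * 95 = 9405 m^2
Volume = area * depth = 9405 * 2.8 = 26334 m^3

26334 m^3


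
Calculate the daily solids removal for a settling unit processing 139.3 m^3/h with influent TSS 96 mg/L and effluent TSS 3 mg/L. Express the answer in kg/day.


Concentration drop: TSS_in - TSS_out = 96 - 3 = 93 mg/L
Hourly solids removed = Q * dTSS = 139.3 m^3/h * 93 mg/L = 12954.9 g/h  (m^3/h * mg/L = g/h)
Daily solids removed = 12954.9 * 24 = 310917.6 g/day
Convert g to kg: 310917.6 / 1000 = 310.9176 kg/day

310.9176 kg/day


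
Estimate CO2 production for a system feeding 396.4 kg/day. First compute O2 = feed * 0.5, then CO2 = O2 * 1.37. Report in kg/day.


O2 = 396.4 * 0.5 = 198.2
CO2 = 198.2 * 1.37 = 271.534

271.534 kg/day


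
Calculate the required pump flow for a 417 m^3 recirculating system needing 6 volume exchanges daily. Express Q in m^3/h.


Daily recirculation volume = 417 m^3 * 6 = 2502 m^3/day
Flow rate Q = daily volume / 24 h = 2502 / 24 = 104.25 m^3/h

104.25 m^3/h


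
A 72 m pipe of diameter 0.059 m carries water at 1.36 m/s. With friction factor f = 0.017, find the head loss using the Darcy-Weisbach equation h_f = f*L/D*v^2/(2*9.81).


v^2 = 1.36^2 = 1.8496 m^2/s^2
L/D = 72/0.059 = 1220.339
h_f = f*(L/D)*v^2/(2g) = 0.017 * 1220.339 * 1.8496 / 19.62 = 1.95573 m

1.95573 m


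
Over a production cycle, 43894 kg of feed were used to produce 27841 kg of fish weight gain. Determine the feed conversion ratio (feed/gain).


FCR = feed consumed / weight gained
FCR = 43894 kg / 27841 kg = 1.5766

1.5766


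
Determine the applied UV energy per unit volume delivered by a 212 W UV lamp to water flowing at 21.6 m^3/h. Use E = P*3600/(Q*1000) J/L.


Energy delivered per hour = 212 W * 3600 s = 763200 J/h
Volume treated per hour = 21.6 m^3/h * 1000 = 21600 L/h
dose = 763200 / 21600 = 35.3333 J/L

35.3333 J/L


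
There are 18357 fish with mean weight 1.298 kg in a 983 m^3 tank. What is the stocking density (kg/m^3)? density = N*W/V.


Total biomass = 18357 fish * 1.298 kg = 23827.386 kg
Density = total biomass / volume = 23827.386 / 983 = 24.2395 kg/m^3

24.2395 kg/m^3


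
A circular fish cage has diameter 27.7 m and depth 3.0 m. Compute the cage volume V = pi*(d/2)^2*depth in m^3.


r = d/2 = 27.7/2 = 13.85 m
Base area = pi*r^2 = pi*13.85^2 = 602.62816 m^2
Volume = 602.62816 * 3.0 = 1807.88 m^3

1807.88 m^3


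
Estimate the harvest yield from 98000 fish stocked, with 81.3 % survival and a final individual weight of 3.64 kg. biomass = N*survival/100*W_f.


Survivors = 98000 * 81.3/100 = 79674 fish
Harvest biomass = survivors * W_f = 79674 * 3.64 = 290013.36 kg

290013.36 kg


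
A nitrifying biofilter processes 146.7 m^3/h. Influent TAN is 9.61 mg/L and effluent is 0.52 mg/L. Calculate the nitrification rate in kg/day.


Concentration drop: TAN_in - TAN_out = 9.61 - 0.52 = 9.09 mg/L
Hourly TAN removed = Q * dTAN = 146.7 m^3/h * 9.09 mg/L = 1333.503 g/h  (m^3/h * mg/L = g/h)
Daily TAN removed = 1333.503 * 24 = 32004.072 g/day
Convert to kg/day: 32004.072 / 1000 = 32.004072 kg/day

32.004072 kg/day


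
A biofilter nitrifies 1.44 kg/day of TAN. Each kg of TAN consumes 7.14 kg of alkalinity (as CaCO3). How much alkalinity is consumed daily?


Alkalinity factor: 7.14 kg CaCO3 consumed per kg TAN nitrified
alk = 1.44 kg TAN * 7.14 = 10.2816 kg CaCO3/day

10.2816 kg CaCO3/day


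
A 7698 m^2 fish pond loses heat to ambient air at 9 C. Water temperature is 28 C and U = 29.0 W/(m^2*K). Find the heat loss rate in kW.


Temperature difference dT = 28 - 9 = 19 K
Heat loss (W) = U * A * dT = 29.0 * 7698 * 19 = 4241598 W
Convert to kW: 4241598 / 1000 = 4241.598 kW

4241.598 kW


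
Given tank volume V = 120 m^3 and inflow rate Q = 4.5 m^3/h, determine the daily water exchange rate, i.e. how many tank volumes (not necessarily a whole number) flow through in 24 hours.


Daily flow volume = 4.5 m^3/h * 24 h = 108 m^3/day
Exchanges = daily flow / tank volume = 108 / 120 = 0.9 exchanges/day

0.9 exchanges/day


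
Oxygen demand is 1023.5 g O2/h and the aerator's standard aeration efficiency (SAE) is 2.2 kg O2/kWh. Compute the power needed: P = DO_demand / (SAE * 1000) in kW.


SAE in g O2/kWh = 2.2 * 1000 = 2200 g/kWh
P = DO_demand / SAE_g = 1023.5 / 2200 = 0.465227 kW

0.465227 kW


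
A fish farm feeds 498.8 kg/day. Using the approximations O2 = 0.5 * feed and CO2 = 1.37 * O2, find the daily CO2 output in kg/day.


O2 = 498.8 * 0.5 = 249.4
CO2 = 249.4 * 1.37 = 341.678

341.678 kg/day


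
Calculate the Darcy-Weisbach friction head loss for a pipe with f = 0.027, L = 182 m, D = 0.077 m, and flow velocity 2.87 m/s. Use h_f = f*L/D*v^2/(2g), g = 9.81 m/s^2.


v^2 = 2.87^2 = 8.2369 m^2/s^2
L/D = 182/0.077 = 2363.6364
h_f = f*(L/D)*v^2/(2g) = 0.027 * 2363.6364 * 8.2369 / 19.62 = 26.7923 m

26.7923 m


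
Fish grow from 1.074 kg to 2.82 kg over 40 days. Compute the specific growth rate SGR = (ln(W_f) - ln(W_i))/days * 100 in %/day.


ln(W_f) = ln(2.82) = 1.0367369
ln(W_i) = ln(1.074) = 0.071389996
ln(W_f) - ln(W_i) = 1.0367369 - 0.071389996 = 0.9653469
SGR = 0.9653469 / 40 * 100 = 2.41337 %/day

2.41337 %/day


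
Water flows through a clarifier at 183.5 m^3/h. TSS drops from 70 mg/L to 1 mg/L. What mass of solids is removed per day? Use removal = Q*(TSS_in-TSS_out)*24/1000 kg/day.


Concentration drop: TSS_in - TSS_out = 70 - 1 = 69 mg/L
Hourly solids removed = Q * dTSS = 183.5 m^3/h * 69 mg/L = 12661.5 g/h  (m^3/h * mg/L = g/h)
Daily solids removed = 12661.5 * 24 = 303876 g/day
Convert g to kg: 303876 / 1000 = 303.876 kg/day

303.876 kg/day


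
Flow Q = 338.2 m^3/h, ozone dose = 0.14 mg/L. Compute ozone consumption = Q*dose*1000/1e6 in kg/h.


O3 demand (mg/h) = Q * dose * 1000 = 338.2 * 0.14 * 1000 = 47348 mg/h
Convert mg to kg: 47348 / 1e6 = 0.047348 kg/h

0.047348 kg/h


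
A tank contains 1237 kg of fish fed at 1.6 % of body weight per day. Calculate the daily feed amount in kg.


Feeding rate fraction = 1.6% / 100 = 0.016
Daily feed = 1237 kg * 0.016 = 19.792 kg/day

19.792 kg/day


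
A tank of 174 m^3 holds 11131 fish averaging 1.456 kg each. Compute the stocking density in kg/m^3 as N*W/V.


Total biomass = 11131 fish * 1.456 kg = 16206.736 kg
Density = total biomass / volume = 16206.736 / 174 = 93.1422 kg/m^3

93.1422 kg/m^3


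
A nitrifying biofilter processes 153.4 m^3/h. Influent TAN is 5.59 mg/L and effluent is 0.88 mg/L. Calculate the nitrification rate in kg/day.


Concentration drop: TAN_in - TAN_out = 5.59 - 0.88 = 4.71 mg/L
Hourly TAN removed = Q * dTAN = 153.4 m^3/h * 4.71 mg/L = 722.514 g/h  (m^3/h * mg/L = g/h)
Daily TAN removed = 722.514 * 24 = 17340.336 g/day
Convert to kg/day: 17340.336 / 1000 = 17.340336 kg/day

17.340336 kg/day


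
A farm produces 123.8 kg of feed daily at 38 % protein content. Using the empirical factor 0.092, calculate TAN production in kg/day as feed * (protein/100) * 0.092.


Protein in feed = 123.8 * 38/100 = 47.044 kg/day
TAN = protein * 0.092 = 47.044 * 0.092 = 4.328048 kg/day

4.328048 kg/day


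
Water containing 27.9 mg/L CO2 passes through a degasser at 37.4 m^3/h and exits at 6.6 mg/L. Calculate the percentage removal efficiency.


CO2_out / CO2_in = 6.6 / 27.9 = 0.23655914
Fraction remaining = 0.23655914
efficiency = (1 - 0.23655914) * 100 = 76.3441 %

76.3441 %


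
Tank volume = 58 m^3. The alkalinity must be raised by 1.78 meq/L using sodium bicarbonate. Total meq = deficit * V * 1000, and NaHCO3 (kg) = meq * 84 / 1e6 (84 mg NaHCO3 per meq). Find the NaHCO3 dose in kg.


Tank volume in L = 58 m^3 * 1000 = 58000 L
Total meq required = 1.78 meq/L * 58000 L = 103240 meq
NaHCO3 mass = 103240 meq * 84 mg/meq / 1e6 = 8.67216 kg

8.67216 kg


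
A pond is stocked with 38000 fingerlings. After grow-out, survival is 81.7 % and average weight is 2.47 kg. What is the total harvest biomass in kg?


Survivors = 38000 * 81.7/100 = 31046 fish
Harvest biomass = survivors * W_f = 31046 * 2.47 = 76683.62 kg

76683.62 kg


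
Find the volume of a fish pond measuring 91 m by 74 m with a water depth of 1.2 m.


Base area = L * W = 91 * 74 = 6734 m^2
Volume = area * depth = 6734 * 1.2 = 8080.8 m^3

8080.8 m^3


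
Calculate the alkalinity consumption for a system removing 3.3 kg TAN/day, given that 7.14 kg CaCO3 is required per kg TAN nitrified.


Alkalinity factor: 7.14 kg CaCO3 consumed per kg TAN nitrified
alk = 3.3 kg TAN * 7.14 = 23.562 kg CaCO3/day

23.562 kg CaCO3/day


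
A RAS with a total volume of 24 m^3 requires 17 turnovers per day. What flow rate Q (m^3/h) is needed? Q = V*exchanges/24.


Daily recirculation volume = 24 m^3 * 17 = 408 m^3/day
Flow rate Q = daily volume / 24 h = 408 / 24 = 17 m^3/h

17 m^3/h


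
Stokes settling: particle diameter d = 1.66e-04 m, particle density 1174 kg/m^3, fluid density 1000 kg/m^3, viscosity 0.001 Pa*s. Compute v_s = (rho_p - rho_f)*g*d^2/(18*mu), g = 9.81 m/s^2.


Density difference: rho_p - rho_f = 1174 - 1000 = 174 kg/m^3
d^2 = (1.66e-04)^2 = 2.7556e-08 m^2
Numerator = (rho_p - rho_f) * g * d^2 = 174 * 9.81 * 2.7556e-08 = 4.7036439e-05
Denominator = 18 * mu = 18 * 0.001 = 0.018
v_s = 4.7036439e-05 / 0.018 = 0.00261314 m/s
Check: Re = rho_f * v_s * d / mu = 1000 * 0.00261314 * 1.66e-04 / 0.001 = 0.434 < 1, so Stokes' law applies.

0.00261314 m/s


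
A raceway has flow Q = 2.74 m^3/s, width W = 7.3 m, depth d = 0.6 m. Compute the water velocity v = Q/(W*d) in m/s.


Cross-sectional area = W * d = 7.3 * 0.6 = 4.38 m^2
Velocity = Q / A = 2.74 / 4.38 = 0.625571 m/s

0.625571 m/s


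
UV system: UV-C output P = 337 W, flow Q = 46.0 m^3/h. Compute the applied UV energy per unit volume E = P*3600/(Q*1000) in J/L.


Energy delivered per hour = 337 W * 3600 s = 1213200 J/h
Volume treated per hour = 46.0 m^3/h * 1000 = 46000 L/h
dose = 1213200 / 46000 = 26.3739 J/L

26.3739 J/L


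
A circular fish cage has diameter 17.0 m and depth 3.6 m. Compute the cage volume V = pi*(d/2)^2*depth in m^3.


r = d/2 = 17.0/2 = 8.5 m
Base area = pi*r^2 = pi*8.5^2 = 226.98007 m^2
Volume = 226.98007 * 3.6 = 817.128 m^3

817.128 m^3


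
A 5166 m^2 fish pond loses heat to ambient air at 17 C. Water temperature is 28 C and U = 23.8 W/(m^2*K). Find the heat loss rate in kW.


Temperature difference dT = 28 - 17 = 11 K
Heat loss (W) = U * A * dT = 23.8 * 5166 * 11 = 1352458.8 W
Convert to kW: 1352458.8 / 1000 = 1352.4588 kW

1352.4588 kW


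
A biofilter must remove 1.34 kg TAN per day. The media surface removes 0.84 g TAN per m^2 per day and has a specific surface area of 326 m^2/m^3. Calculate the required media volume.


A = 1.34*1000 / 0.84 = 1595.2381 m^2
V = 1595.2381 / 326 = 4.89337

4.89337 m^3


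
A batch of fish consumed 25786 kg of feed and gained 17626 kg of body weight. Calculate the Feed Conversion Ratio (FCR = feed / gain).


FCR = feed consumed / weight gained
FCR = 25786 kg / 17626 kg = 1.46295

1.46295


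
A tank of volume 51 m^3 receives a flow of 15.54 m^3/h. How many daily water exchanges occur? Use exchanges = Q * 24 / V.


Daily flow volume = 15.54 m^3/h * 24 h = 372.96 m^3/day
Exchanges = daily flow / tank volume = 372.96 / 51 = 7.31294 exchanges/day

7.31294 exchanges/day


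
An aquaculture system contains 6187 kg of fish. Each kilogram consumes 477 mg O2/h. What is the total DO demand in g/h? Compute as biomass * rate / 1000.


Total O2 consumption (mg/h) = 6187 kg * 477 mg/(kg*h) = 2951199 mg/h
Convert to g/h: 2951199 / 1000 = 2951.199 g/h

2951.199 g/h


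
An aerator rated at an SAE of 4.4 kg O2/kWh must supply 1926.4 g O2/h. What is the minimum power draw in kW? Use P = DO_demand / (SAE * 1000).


SAE in g O2/kWh = 4.4 * 1000 = 4400 g/kWh
P = DO_demand / SAE_g = 1926.4 / 4400 = 0.437818 kW

0.437818 kW


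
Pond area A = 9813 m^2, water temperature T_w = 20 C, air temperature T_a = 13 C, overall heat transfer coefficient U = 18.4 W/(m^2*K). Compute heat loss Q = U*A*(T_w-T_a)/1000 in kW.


Temperature difference dT = 20 - 13 = 7 K
Heat loss (W) = U * A * dT = 18.4 * 9813 * 7 = 1263914.4 W
Convert to kW: 1263914.4 / 1000 = 1263.9144 kW

1263.9144 kW


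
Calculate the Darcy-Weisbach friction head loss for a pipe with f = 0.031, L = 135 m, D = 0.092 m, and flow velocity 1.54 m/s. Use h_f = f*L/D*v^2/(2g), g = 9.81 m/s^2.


v^2 = 1.54^2 = 2.3716 m^2/s^2
L/D = 135/0.092 = 1467.3913
h_f = f*(L/D)*v^2/(2g) = 0.031 * 1467.3913 * 2.3716 / 19.62 = 5.49857 m

5.49857 m


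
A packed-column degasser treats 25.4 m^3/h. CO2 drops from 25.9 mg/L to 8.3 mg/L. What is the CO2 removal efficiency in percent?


CO2_out / CO2_in = 8.3 / 25.9 = 0.32046332
Fraction remaining = 0.32046332
efficiency = (1 - 0.32046332) * 100 = 67.9537 %

67.9537 %


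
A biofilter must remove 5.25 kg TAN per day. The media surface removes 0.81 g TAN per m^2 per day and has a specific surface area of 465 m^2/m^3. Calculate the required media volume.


A = 5.25*1000 / 0.81 = 6481.4815 m^2
V = 6481.4815 / 465 = 13.9387

13.9387 m^3


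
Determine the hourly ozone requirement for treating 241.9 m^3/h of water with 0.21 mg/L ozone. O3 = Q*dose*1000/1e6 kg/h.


O3 demand (mg/h) = Q * dose * 1000 = 241.9 * 0.21 * 1000 = 50799 mg/h
Convert mg to kg: 50799 / 1e6 = 0.050799 kg/h

0.050799 kg/h


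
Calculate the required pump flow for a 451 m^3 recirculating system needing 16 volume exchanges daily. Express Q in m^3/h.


Daily recirculation volume = 451 m^3 * 16 = 7216 m^3/day
Flow rate Q = daily volume / 24 h = 7216 / 24 = 300.667 m^3/h

300.667 m^3/h


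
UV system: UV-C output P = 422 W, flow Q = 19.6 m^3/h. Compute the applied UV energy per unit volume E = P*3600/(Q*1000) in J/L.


Energy delivered per hour = 422 W * 3600 s = 1519200 J/h
Volume treated per hour = 19.6 m^3/h * 1000 = 19600 L/h
dose = 1519200 / 19600 = 77.5102 J/L

77.5102 J/L


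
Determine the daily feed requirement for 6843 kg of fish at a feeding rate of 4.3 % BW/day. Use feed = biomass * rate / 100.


Feeding rate fraction = 4.3% / 100 = 0.043
Daily feed = 6843 kg * 0.043 = 294.249 kg/day

294.249 kg/day


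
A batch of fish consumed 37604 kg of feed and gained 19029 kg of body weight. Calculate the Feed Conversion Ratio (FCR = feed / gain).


FCR = feed consumed / weight gained
FCR = 37604 kg / 19029 kg = 1.97614

1.97614


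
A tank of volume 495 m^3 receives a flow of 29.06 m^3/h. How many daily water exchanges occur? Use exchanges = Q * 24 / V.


Daily flow volume = 29.06 m^3/h * 24 h = 697.44 m^3/day
Exchanges = daily flow / tank volume = 697.44 / 495 = 1.40897 exchanges/day

1.40897 exchanges/day


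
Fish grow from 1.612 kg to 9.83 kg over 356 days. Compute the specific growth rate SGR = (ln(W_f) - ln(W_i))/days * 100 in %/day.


ln(W_f) = ln(9.83) = 2.2854389
ln(W_i) = ln(1.612) = 0.47747564
ln(W_f) - ln(W_i) = 2.2854389 - 0.47747564 = 1.8079633
SGR = 1.8079633 / 356 * 100 = 0.507855 %/day

0.507855 %/day


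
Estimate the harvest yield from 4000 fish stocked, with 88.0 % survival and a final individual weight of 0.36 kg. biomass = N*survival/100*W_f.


Survivors = 4000 * 88.0/100 = 3520 fish
Harvest biomass = survivors * W_f = 3520 * 0.36 = 1267.2 kg

1267.2 kg


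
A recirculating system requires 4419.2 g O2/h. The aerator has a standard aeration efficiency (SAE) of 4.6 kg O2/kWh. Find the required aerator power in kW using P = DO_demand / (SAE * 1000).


SAE in g O2/kWh = 4.6 * 1000 = 4600 g/kWh
P = DO_demand / SAE_g = 4419.2 / 4600 = 0.960696 kW

0.960696 kW


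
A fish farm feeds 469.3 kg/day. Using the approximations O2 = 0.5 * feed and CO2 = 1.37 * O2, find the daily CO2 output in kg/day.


O2 = 469.3 * 0.5 = 234.65
CO2 = 234.65 * 1.37 = 321.4705

321.4705 kg/day


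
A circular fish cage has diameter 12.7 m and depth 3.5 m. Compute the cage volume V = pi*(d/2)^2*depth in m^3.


r = d/2 = 12.7/2 = 6.35 m
Base area = pi*r^2 = pi*6.35^2 = 126.67687 m^2
Volume = 126.67687 * 3.5 = 443.369 m^3

443.369 m^3


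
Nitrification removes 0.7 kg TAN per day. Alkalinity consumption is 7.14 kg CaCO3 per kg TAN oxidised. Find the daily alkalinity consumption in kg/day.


Alkalinity factor: 7.14 kg CaCO3 consumed per kg TAN nitrified
alk = 0.7 kg TAN * 7.14 = 4.998 kg CaCO3/day

4.998 kg CaCO3/day


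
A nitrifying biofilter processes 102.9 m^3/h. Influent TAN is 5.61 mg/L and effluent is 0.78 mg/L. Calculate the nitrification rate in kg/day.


Concentration drop: TAN_in - TAN_out = 5.61 - 0.78 = 4.83 mg/L
Hourly TAN removed = Q * dTAN = 102.9 m^3/h * 4.83 mg/L = 497.007 g/h  (m^3/h * mg/L = g/h)
Daily TAN removed = 497.007 * 24 = 11928.168 g/day
Convert to kg/day: 11928.168 / 1000 = 11.928168 kg/day

11.928168 kg/day


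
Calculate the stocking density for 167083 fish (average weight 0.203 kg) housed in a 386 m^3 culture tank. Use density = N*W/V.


Total biomass = 167083 fish * 0.203 kg = 33917.849 kg
Density = total biomass / volume = 33917.849 / 386 = 87.8701 kg/m^3

87.8701 kg/m^3


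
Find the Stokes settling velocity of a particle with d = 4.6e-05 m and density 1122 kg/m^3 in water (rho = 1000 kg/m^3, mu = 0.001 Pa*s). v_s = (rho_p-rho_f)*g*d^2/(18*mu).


Density difference: rho_p - rho_f = 1122 - 1000 = 122 kg/m^3
d^2 = (4.6e-05)^2 = 2.116e-09 m^2
Numerator = (rho_p - rho_f) * g * d^2 = 122 * 9.81 * 2.116e-09 = 2.5324711e-06
Denominator = 18 * mu = 18 * 0.001 = 0.018
v_s = 2.5324711e-06 / 0.018 = 1.40693e-04 m/s
Check: Re = rho_f * v_s * d / mu = 1000 * 1.40693e-04 * 4.6e-05 / 0.001 = 0.00647 < 1, so Stokes' law applies.

1.40693e-04 m/s


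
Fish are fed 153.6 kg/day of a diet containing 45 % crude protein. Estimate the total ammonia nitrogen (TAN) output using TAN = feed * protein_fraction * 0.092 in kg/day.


Protein in feed = 153.6 * 45/100 = 69.12 kg/day
TAN = protein * 0.092 = 69.12 * 0.092 = 6.35904 kg/day

6.35904 kg/day


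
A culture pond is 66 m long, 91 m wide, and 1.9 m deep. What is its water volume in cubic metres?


Base area = L * W = 66 * 91 = 6006 m^2
Volume = area * depth = 6006 * 1.9 = 11411.4 m^3

11411.4 m^3


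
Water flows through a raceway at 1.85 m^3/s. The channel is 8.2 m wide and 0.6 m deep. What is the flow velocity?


Cross-sectional area = W * d = 8.2 * 0.6 = 4.92 m^2
Velocity = Q / A = 1.85 / 4.92 = 0.376016 m/s

0.376016 m/s


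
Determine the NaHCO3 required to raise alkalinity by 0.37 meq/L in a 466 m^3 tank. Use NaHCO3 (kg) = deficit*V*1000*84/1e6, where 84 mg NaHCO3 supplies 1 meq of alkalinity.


Tank volume in L = 466 m^3 * 1000 = 466000 L
Total meq required = 0.37 meq/L * 466000 L = 172420 meq
NaHCO3 mass = 172420 meq * 84 mg/meq / 1e6 = 14.4833 kg

14.4833 kg


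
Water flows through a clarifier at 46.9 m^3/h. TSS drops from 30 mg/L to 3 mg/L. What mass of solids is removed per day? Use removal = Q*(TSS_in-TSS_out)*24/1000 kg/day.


Concentration drop: TSS_in - TSS_out = 30 - 3 = 27 mg/L
Hourly solids removed = Q * dTSS = 46.9 m^3/h * 27 mg/L = 1266.3 g/h  (m^3/h * mg/L = g/h)
Daily solids removed = 1266.3 * 24 = 30391.2 g/day
Convert g to kg: 30391.2 / 1000 = 30.3912 kg/day

30.3912 kg/day


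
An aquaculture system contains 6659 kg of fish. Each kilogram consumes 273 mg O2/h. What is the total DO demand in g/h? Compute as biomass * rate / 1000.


Total O2 consumption (mg/h) = 6659 kg * 273 mg/(kg*h) = 1817907 mg/h
Convert to g/h: 1817907 / 1000 = 1817.907 g/h

1817.907 g/h


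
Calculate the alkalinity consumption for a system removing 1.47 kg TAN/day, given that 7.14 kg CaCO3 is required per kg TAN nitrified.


Alkalinity factor: 7.14 kg CaCO3 consumed per kg TAN nitrified
alk = 1.47 kg TAN * 7.14 = 10.4958 kg CaCO3/day

10.4958 kg CaCO3/day


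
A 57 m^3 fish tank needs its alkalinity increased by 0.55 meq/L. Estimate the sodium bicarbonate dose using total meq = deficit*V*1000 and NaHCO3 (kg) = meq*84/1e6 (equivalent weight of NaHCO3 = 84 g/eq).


Tank volume in L = 57 m^3 * 1000 = 57000 L
Total meq required = 0.55 meq/L * 57000 L = 31350 meq
NaHCO3 mass = 31350 meq * 84 mg/meq / 1e6 = 2.6334 kg

2.6334 kg


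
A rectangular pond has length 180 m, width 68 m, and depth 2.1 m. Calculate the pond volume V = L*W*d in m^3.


Base area = L * W = 180 * 68 = 12240 m^2
Volume = area * depth = 12240 * 2.1 = 25704 m^3

25704 m^3


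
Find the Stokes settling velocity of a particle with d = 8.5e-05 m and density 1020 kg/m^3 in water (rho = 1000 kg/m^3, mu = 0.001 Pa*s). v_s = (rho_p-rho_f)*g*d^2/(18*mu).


Density difference: rho_p - rho_f = 1020 - 1000 = 20 kg/m^3
d^2 = (8.5e-05)^2 = 7.225e-09 m^2
Numerator = (rho_p - rho_f) * g * d^2 = 20 * 9.81 * 7.225e-09 = 1.417545e-06
Denominator = 18 * mu = 18 * 0.001 = 0.018
v_s = 1.417545e-06 / 0.018 = 7.87525e-05 m/s
Check: Re = rho_f * v_s * d / mu = 1000 * 7.87525e-05 * 8.5e-05 / 0.001 = 0.00669 < 1, so Stokes' law applies.

7.87525e-05 m/s


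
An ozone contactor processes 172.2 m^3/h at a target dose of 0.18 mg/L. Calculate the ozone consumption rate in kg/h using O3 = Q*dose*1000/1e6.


O3 demand (mg/h) = Q * dose * 1000 = 172.2 * 0.18 * 1000 = 30996 mg/h
Convert mg to kg: 30996 / 1e6 = 0.030996 kg/h

0.030996 kg/h


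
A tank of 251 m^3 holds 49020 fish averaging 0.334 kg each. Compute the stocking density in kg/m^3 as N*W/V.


Total biomass = 49020 fish * 0.334 kg = 16372.68 kg
Density = total biomass / volume = 16372.68 / 251 = 65.2298 kg/m^3

65.2298 kg/m^3


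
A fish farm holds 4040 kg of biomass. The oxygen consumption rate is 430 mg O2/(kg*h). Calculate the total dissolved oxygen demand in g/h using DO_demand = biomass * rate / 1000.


Total O2 consumption (mg/h) = 4040 kg * 430 mg/(kg*h) = 1737200 mg/h
Convert to g/h: 1737200 / 1000 = 1737.2 g/h

1737.2 g/h


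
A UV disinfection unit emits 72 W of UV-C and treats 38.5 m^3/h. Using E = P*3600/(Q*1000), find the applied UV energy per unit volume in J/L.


Energy delivered per hour = 72 W * 3600 s = 259200 J/h
Volume treated per hour = 38.5 m^3/h * 1000 = 38500 L/h
dose = 259200 / 38500 = 6.73247 J/L

6.73247 J/L


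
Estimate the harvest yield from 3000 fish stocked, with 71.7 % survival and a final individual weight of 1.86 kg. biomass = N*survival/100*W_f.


Survivors = 3000 * 71.7/100 = 2151 fish
Harvest biomass = survivors * W_f = 2151 * 1.86 = 4000.86 kg

4000.86 kg


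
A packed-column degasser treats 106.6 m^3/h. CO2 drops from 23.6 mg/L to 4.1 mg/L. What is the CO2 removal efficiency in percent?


CO2_out / CO2_in = 4.1 / 23.6 = 0.17372881
Fraction remaining = 0.17372881
efficiency = (1 - 0.17372881) * 100 = 82.6271 %

82.6271 %


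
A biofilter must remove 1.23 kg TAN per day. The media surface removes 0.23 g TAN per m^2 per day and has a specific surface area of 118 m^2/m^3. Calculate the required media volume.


A = 1.23*1000 / 0.23 = 5347.8261 m^2
V = 5347.8261 / 118 = 45.3206

45.3206 m^3


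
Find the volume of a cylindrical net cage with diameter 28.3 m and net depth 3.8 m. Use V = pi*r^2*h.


r = d/2 = 28.3/2 = 14.15 m
Base area = pi*r^2 = pi*14.15^2 = 629.01754 m^2
Volume = 629.01754 * 3.8 = 2390.27 m^3

2390.27 m^3


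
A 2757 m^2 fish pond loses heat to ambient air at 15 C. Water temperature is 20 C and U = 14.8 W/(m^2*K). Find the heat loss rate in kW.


Temperature difference dT = 20 - 15 = 5 K
Heat loss (W) = U * A * dT = 14.8 * 2757 * 5 = 204018 W
Convert to kW: 204018 / 1000 = 204.018 kW

204.018 kW


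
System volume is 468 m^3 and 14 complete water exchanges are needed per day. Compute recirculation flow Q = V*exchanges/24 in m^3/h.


Daily recirculation volume = 468 m^3 * 14 = 6552 m^3/day
Flow rate Q = daily volume / 24 h = 6552 / 24 = 273 m^3/h

273 m^3/h


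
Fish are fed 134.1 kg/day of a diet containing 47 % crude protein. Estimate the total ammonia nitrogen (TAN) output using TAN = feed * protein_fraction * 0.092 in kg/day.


Protein in feed = 134.1 * 47/100 = 63.027 kg/day
TAN = protein * 0.092 = 63.027 * 0.092 = 5.798484 kg/day

5.798484 kg/day


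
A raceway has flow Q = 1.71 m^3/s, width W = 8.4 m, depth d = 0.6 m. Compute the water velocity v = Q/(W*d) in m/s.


Cross-sectional area = W * d = 8.4 * 0.6 = 5.04 m^2
Velocity = Q / A = 1.71 / 5.04 = 0.339286 m/s

0.339286 m/s


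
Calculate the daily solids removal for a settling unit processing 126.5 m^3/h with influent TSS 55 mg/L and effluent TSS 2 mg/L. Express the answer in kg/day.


Concentration drop: TSS_in - TSS_out = 55 - 2 = 53 mg/L
Hourly solids removed = Q * dTSS = 126.5 m^3/h * 53 mg/L = 6704.5 g/h  (m^3/h * mg/L = g/h)
Daily solids removed = 6704.5 * 24 = 160908 g/day
Convert g to kg: 160908 / 1000 = 160.908 kg/day

160.908 kg/day


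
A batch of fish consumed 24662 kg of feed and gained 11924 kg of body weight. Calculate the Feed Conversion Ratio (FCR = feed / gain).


FCR = feed consumed / weight gained
FCR = 24662 kg / 11924 kg = 2.06827

2.06827


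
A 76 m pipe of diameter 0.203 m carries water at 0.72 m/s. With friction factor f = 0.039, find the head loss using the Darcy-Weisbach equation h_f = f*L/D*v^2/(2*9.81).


v^2 = 0.72^2 = 0.5184 m^2/s^2
L/D = 76/0.203 = 374.38424
h_f = f*(L/D)*v^2/(2g) = 0.039 * 374.38424 * 0.5184 / 19.62 = 0.385788 m

0.385788 m


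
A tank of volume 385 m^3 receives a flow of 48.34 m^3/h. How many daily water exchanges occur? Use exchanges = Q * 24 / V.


Daily flow volume = 48.34 m^3/h * 24 h = 1160.16 m^3/day
Exchanges = daily flow / tank volume = 1160.16 / 385 = 3.0134 exchanges/day

3.0134 exchanges/day


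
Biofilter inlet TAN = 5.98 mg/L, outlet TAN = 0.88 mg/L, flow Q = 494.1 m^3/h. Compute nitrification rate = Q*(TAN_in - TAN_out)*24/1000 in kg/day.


Concentration drop: TAN_in - TAN_out = 5.98 - 0.88 = 5.1 mg/L
Hourly TAN removed = Q * dTAN = 494.1 m^3/h * 5.1 mg/L = 2519.91 g/h  (m^3/h * mg/L = g/h)
Daily TAN removed = 2519.91 * 24 = 60477.84 g/day
Convert to kg/day: 60477.84 / 1000 = 60.47784 kg/day

60.47784 kg/day


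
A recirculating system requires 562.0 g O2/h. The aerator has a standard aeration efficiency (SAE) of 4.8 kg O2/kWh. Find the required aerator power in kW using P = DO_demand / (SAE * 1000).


SAE in g O2/kWh = 4.8 * 1000 = 4800 g/kWh
P = DO_demand / SAE_g = 562.0 / 4800 = 0.117083 kW

0.117083 kW


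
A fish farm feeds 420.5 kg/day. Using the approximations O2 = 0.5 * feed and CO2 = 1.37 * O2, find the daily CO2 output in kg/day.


O2 = 420.5 * 0.5 = 210.25
CO2 = 210.25 * 1.37 = 288.0425

288.0425 kg/day


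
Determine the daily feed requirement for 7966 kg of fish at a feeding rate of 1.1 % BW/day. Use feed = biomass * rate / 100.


Feeding rate fraction = 1.1% / 100 = 0.011
Daily feed = 7966 kg * 0.011 = 87.626 kg/day

87.626 kg/day


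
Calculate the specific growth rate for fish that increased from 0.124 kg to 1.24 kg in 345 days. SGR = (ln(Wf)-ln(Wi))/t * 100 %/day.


ln(W_f) = ln(1.24) = 0.21511138
ln(W_i) = ln(0.124) = -2.0874737
ln(W_f) - ln(W_i) = 0.21511138 - -2.0874737 = 2.3025851
SGR = 2.3025851 / 345 * 100 = 0.667416 %/day

0.667416 %/day


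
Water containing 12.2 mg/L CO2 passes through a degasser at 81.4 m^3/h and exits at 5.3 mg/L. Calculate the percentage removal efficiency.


CO2_out / CO2_in = 5.3 / 12.2 = 0.43442623
Fraction remaining = 0.43442623
efficiency = (1 - 0.43442623) * 100 = 56.5574 %

56.5574 %


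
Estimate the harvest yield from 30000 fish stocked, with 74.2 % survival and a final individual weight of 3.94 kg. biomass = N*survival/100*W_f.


Survivors = 30000 * 74.2/100 = 22260 fish
Harvest biomass = survivors * W_f = 22260 * 3.94 = 87704.4 kg

87704.4 kg


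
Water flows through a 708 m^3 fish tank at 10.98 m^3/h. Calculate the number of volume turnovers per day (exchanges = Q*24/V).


Daily flow volume = 10.98 m^3/h * 24 h = 263.52 m^3/day
Exchanges = daily flow / tank volume = 263.52 / 708 = 0.372203 exchanges/day

0.372203 exchanges/day
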